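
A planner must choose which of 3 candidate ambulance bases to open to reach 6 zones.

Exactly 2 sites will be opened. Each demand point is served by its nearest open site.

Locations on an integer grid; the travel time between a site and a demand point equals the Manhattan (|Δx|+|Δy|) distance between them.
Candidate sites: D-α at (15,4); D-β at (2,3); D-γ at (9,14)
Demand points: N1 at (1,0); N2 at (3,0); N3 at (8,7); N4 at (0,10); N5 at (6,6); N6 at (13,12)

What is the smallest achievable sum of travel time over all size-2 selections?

38

Open {D-β, D-γ}.
  N1→D-β 4, N2→D-β 4, N3→D-γ 8, N4→D-β 9, N5→D-β 7, N6→D-γ 6  ⇒ total 38.
Compare {D-α, D-β}: total 44.
Compare {D-α, D-γ}: total 72.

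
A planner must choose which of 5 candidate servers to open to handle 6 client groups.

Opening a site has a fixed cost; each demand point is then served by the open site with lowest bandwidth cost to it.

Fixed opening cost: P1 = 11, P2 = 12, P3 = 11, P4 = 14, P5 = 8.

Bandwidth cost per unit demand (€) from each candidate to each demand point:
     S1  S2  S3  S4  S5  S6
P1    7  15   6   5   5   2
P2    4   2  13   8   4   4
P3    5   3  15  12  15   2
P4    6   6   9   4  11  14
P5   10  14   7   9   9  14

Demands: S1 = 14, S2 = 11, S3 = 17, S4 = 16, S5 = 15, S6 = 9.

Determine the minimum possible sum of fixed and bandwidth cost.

359

Open {P1, P2, P4}: assign each demand point to its cheapest open site.
  S1→P2 14×4=56, S2→P2 11×2=22, S3→P1 17×6=102, S4→P4 16×4=64, S5→P2 15×4=60, S6→P1 9×2=18
  bandwidth cost 322, fixed 37 → total 359.
Compare {P1, P2}: bandwidth cost 338 + fixed 23 = 361.
Compare {P1, P2, P4, P5}: bandwidth cost 322 + fixed 45 = 367.
Compare {P1, P2, P5}: bandwidth cost 338 + fixed 31 = 369.
All other subsets cost ≥ 361. Minimum total cost: 359.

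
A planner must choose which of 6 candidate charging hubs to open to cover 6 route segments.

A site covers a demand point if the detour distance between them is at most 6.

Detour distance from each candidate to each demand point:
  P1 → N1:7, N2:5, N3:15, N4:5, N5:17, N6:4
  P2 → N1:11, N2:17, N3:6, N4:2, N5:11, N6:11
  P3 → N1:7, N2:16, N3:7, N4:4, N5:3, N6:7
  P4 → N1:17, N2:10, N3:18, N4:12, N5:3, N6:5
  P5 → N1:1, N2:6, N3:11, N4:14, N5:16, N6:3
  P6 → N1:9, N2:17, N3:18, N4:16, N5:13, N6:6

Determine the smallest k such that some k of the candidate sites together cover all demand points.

Coverage sets (demand points within 6 of each site):
  P1: {N2, N4, N6}
  P2: {N3, N4}
  P3: {N4, N5}
  P4: {N5, N6}
  P5: {N1, N2, N6}
  P6: {N6}
No 2 sites suffice: every size-2 union leaves at least one demand point uncovered.
But {P2, P3, P5} covers everything, so the minimum is 3.

3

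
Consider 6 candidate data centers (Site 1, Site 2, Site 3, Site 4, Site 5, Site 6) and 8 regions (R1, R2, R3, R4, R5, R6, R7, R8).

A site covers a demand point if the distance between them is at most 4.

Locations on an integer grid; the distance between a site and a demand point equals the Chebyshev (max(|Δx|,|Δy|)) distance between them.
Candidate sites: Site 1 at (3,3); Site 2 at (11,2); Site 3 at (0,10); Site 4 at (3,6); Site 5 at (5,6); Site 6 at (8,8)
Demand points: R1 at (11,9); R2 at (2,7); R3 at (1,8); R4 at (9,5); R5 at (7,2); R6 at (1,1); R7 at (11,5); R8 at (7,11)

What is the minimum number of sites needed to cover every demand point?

Coverage sets (demand points within 4 of each site):
  Site 1: {R2, R5, R6}
  Site 2: {R4, R5, R7}
  Site 3: {R2, R3}
  Site 4: {R2, R3, R5}
  Site 5: {R2, R3, R4, R5}
  Site 6: {R1, R4, R7, R8}
No 2 sites suffice: every size-2 union leaves at least one demand point uncovered.
But {Site 1, Site 3, Site 6} covers everything, so the minimum is 3.

3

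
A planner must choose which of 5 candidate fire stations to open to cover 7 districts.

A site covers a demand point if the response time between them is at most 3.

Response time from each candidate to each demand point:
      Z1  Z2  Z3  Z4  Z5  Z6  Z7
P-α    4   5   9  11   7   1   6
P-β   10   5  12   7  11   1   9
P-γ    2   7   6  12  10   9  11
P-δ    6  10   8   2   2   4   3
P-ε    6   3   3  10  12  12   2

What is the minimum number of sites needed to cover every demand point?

4

Coverage sets (demand points within 3 of each site):
  P-α: {Z6}
  P-β: {Z6}
  P-γ: {Z1}
  P-δ: {Z4, Z5, Z7}
  P-ε: {Z2, Z3, Z7}
No 3 sites suffice: every size-3 union leaves at least one demand point uncovered.
But {P-α, P-γ, P-δ, P-ε} covers everything, so the minimum is 4.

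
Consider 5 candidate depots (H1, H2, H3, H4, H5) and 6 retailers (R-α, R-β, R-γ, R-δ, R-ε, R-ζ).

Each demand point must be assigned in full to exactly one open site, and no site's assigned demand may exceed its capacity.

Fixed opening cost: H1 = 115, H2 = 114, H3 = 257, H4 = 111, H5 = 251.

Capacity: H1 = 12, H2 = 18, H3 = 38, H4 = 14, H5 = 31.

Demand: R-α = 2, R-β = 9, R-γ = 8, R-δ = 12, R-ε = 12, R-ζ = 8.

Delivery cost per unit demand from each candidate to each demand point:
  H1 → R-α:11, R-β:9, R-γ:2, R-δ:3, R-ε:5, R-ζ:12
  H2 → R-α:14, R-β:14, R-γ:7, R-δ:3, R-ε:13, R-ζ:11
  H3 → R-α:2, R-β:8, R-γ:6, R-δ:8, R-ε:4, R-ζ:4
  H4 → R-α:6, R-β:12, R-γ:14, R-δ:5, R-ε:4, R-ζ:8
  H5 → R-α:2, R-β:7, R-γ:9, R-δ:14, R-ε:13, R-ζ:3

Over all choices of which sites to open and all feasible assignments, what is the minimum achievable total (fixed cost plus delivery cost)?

635

Open {H2, H3}; cheapest assignment that respects the capacities:
  H2 (cap 18, load 14): R-α, R-δ — cost 2×14 + 12×3 = 64
  H3 (cap 38, load 37): R-β, R-γ, R-ε, R-ζ — cost 9×8 + 8×6 + 12×4 + 8×4 = 200
  Shipping 264, fixed 371 → total 635.
  Any other capacity-feasible assignment to {H2, H3} ships for at least 264.
Compare {H3, H4}: its best feasible assignment gives total 640.
Compare {H1, H2, H3}: its best feasible assignment gives total 694.
Every other set of open sites that can feasibly serve all demand totals ≥ 640 even under its best assignment. Minimum: 635.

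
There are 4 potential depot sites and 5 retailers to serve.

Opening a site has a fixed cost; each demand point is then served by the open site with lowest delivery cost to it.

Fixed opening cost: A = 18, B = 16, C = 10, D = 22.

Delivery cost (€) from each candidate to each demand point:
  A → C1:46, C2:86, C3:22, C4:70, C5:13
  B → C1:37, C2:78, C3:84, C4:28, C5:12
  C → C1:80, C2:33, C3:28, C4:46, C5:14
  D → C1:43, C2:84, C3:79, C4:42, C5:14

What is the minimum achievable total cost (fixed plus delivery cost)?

164

Open {B, C}: assign each demand point to its cheapest open site.
  C1→B 37, C2→C 33, C3→C 28, C4→B 28, C5→B 12
  delivery cost 138, fixed 26 → total 164.
Compare {A, B, C}: delivery cost 132 + fixed 44 = 176.
Compare {B, C, D}: delivery cost 138 + fixed 48 = 186.
Compare {A, C}: delivery cost 160 + fixed 28 = 188.
All other subsets cost ≥ 176. Minimum total cost: 164.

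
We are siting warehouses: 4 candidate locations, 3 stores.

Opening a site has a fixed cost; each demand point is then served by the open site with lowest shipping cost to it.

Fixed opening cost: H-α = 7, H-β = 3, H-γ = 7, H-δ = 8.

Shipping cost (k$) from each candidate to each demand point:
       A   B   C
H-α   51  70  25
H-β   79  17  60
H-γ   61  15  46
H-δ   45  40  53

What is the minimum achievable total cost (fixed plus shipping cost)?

Open {H-α, H-β}: assign each demand point to its cheapest open site.
  A→H-α 51, B→H-β 17, C→H-α 25
  shipping cost 93, fixed 10 → total 103.
Compare {H-α, H-γ}: shipping cost 91 + fixed 14 = 105.
Compare {H-α, H-β, H-δ}: shipping cost 87 + fixed 18 = 105.
Compare {H-α, H-γ, H-δ}: shipping cost 85 + fixed 22 = 107.
All other subsets cost ≥ 105. Minimum total cost: 103.

103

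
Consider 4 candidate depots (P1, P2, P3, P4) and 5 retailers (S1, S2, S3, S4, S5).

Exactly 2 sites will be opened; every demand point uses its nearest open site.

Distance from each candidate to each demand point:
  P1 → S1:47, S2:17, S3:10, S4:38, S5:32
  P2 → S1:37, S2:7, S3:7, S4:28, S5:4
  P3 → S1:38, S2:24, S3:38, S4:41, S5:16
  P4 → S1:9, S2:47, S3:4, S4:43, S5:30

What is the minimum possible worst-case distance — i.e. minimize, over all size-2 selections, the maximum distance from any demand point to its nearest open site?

28

Open {P2, P4}.
  Farthest demand point is S4 at distance 28 (to P2); all others are ≤ 28.
With {P1, P2} the worst case is 37.
With {P2, P3} the worst case is 37.
No size-2 selection achieves below 28.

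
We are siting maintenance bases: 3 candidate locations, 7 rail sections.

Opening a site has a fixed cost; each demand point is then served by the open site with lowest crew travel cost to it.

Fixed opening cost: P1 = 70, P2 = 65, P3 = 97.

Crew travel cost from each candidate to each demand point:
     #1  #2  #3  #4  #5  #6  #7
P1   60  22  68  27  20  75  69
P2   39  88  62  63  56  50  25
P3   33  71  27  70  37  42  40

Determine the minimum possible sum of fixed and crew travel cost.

Open {P1, P3}: assign each demand point to its cheapest open site.
  #1→P3 33, #2→P1 22, #3→P3 27, #4→P1 27, #5→P1 20, #6→P3 42, #7→P3 40
  crew travel cost 211, fixed 167 → total 378.
Compare {P1, P2}: crew travel cost 245 + fixed 135 = 380.
Compare {P1}: crew travel cost 341 + fixed 70 = 411.
Compare {P3}: crew travel cost 320 + fixed 97 = 417.
All other subsets cost ≥ 380. Minimum total cost: 378.

378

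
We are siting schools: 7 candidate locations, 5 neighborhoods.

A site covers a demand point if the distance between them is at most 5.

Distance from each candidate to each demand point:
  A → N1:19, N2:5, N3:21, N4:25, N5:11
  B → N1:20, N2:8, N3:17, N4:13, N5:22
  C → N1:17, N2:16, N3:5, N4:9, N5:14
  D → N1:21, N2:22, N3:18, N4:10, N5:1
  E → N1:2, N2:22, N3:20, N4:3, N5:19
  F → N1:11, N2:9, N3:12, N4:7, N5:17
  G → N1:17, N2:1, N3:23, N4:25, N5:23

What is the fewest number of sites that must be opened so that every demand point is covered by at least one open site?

Coverage sets (demand points within 5 of each site):
  A: {N2}
  B: {}
  C: {N3}
  D: {N5}
  E: {N1, N4}
  F: {}
  G: {N2}
No 3 sites suffice: every size-3 union leaves at least one demand point uncovered.
But {A, C, D, E} covers everything, so the minimum is 4.

4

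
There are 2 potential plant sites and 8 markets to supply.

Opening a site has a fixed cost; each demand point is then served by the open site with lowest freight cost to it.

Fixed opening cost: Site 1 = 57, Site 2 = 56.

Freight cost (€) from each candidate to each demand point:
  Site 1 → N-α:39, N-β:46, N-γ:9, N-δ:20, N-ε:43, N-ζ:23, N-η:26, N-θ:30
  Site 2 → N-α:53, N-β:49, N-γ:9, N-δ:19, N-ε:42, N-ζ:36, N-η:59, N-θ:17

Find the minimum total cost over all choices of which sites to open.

Open {Site 1}: assign each demand point to its cheapest open site.
  N-α→Site 1 39, N-β→Site 1 46, N-γ→Site 1 9, N-δ→Site 1 20, N-ε→Site 1 43, N-ζ→Site 1 23, N-η→Site 1 26, N-θ→Site 1 30
  freight cost 236, fixed 57 → total 293.
Compare {Site 1, Site 2}: freight cost 221 + fixed 113 = 334.
Compare {Site 2}: freight cost 284 + fixed 56 = 340.

293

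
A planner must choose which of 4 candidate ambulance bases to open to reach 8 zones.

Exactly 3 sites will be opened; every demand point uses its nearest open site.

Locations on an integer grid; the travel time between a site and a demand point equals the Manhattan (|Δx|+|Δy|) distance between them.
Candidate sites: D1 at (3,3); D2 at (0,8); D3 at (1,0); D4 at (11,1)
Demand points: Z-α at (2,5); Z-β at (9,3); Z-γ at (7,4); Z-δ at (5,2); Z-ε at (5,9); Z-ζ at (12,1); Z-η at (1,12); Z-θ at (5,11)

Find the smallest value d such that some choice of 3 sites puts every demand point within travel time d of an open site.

Open {D1, D2, D4}.
  Farthest demand point is Z-θ at travel time 8 (to D2); all others are ≤ 8.
With {D2, D3, D4} the worst case is 8.
With {D1, D2, D3} the worst case is 11.
No size-3 selection achieves below 8.

8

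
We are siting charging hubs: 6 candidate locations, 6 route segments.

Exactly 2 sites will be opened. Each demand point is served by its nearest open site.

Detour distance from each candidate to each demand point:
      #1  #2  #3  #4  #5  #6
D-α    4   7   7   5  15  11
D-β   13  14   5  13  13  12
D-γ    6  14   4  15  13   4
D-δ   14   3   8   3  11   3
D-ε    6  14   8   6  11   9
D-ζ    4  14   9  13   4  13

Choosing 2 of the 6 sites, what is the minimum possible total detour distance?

25

Open {D-δ, D-ζ}.
  #1→D-ζ 4, #2→D-δ 3, #3→D-δ 8, #4→D-δ 3, #5→D-ζ 4, #6→D-δ 3  ⇒ total 25.
Compare {D-γ, D-δ}: total 30.
Compare {D-α, D-δ}: total 31.
No size-2 selection does better; minimum is 25.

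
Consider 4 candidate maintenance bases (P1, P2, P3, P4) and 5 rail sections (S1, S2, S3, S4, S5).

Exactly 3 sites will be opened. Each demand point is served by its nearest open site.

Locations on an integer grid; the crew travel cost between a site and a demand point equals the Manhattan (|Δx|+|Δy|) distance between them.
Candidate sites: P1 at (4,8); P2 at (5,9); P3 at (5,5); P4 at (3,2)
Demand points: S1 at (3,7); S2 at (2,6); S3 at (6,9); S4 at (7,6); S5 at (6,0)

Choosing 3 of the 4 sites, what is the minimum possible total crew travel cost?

Open {P1, P2, P3}.
  S1→P1 2, S2→P1 4, S3→P2 1, S4→P3 3, S5→P3 6  ⇒ total 16.
Compare {P1, P2, P4}: total 17.
Compare {P1, P3, P4}: total 17.
No size-3 selection does better; minimum is 16.

16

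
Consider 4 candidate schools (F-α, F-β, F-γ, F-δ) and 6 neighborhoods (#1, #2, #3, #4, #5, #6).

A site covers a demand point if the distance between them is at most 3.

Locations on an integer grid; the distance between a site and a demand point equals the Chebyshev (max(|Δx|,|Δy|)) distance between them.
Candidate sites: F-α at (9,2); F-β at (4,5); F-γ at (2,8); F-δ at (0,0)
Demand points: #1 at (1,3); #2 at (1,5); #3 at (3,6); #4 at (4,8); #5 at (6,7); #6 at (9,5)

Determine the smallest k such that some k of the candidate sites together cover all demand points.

2

Coverage sets (demand points within 3 of each site):
  F-α: {#6}
  F-β: {#1, #2, #3, #4, #5}
  F-γ: {#2, #3, #4}
  F-δ: {#1}
No single site covers all 6 demand points.
But {F-α, F-β} covers everything, so the minimum is 2.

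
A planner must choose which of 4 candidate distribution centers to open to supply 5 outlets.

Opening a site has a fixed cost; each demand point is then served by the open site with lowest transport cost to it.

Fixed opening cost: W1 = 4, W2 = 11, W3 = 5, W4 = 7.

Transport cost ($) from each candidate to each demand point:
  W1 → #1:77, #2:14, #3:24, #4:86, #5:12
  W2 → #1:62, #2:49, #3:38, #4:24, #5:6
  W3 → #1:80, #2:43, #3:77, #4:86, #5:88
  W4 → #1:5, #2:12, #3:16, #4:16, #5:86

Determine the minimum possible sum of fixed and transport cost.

Open {W1, W4}: assign each demand point to its cheapest open site.
  #1→W4 5, #2→W4 12, #3→W4 16, #4→W4 16, #5→W1 12
  transport cost 61, fixed 11 → total 72.
Compare {W2, W4}: transport cost 55 + fixed 18 = 73.
Compare {W1, W2, W4}: transport cost 55 + fixed 22 = 77.
Compare {W1, W3, W4}: transport cost 61 + fixed 16 = 77.
All other subsets cost ≥ 73. Minimum total cost: 72.

72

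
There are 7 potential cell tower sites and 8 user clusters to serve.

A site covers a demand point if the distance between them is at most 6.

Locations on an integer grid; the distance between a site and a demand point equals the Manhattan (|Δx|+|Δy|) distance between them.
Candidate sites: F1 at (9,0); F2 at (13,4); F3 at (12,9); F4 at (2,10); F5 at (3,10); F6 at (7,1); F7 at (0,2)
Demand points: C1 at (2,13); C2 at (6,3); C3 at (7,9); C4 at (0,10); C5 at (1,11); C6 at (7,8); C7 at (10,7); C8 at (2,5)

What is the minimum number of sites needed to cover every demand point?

Coverage sets (demand points within 6 of each site):
  F1: {C2}
  F2: {C7}
  F3: {C3, C6, C7}
  F4: {C1, C3, C4, C5, C8}
  F5: {C1, C3, C4, C5, C6, C8}
  F6: {C2}
  F7: {C8}
No 2 sites suffice: every size-2 union leaves at least one demand point uncovered.
But {F1, F2, F5} covers everything, so the minimum is 3.

3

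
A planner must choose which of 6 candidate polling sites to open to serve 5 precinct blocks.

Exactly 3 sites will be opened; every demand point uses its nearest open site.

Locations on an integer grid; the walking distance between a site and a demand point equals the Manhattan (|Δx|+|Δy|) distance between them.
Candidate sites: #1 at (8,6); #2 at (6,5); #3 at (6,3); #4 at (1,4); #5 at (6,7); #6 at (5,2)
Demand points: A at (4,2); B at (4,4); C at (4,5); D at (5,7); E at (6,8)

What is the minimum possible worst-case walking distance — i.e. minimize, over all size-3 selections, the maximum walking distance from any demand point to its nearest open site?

3

Open {#1, #2, #3}.
  Farthest demand point is A at walking distance 3 (to #3); all others are ≤ 3.
With {#1, #2, #6} the worst case is 3.
With {#2, #3, #4} the worst case is 3.
No size-3 selection achieves below 3.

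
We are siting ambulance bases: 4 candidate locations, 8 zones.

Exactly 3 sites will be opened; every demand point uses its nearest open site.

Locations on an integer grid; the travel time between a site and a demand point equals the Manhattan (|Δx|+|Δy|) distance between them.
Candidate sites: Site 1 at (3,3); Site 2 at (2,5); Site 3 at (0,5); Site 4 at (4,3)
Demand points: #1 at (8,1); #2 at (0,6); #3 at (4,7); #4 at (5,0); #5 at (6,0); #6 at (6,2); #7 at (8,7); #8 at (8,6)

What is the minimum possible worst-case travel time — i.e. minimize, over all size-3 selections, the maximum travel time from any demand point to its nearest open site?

8

Open {Site 1, Site 2, Site 3}.
  Farthest demand point is #7 at travel time 8 (to Site 2); all others are ≤ 8.
With {Site 1, Site 2, Site 4} the worst case is 8.
With {Site 1, Site 3, Site 4} the worst case is 8.
No size-3 selection achieves below 8.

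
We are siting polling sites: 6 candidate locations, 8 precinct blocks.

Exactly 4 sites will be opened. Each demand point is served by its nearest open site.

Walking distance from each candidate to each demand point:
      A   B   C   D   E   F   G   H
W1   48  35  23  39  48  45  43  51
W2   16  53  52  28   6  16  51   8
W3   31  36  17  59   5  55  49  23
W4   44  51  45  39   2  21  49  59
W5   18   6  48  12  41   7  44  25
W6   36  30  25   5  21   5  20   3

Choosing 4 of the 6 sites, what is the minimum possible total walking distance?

Open {W3, W4, W5, W6}.
  A→W5 18, B→W5 6, C→W3 17, D→W6 5, E→W4 2, F→W6 5, G→W6 20, H→W6 3  ⇒ total 76.
Compare {W2, W3, W5, W6}: total 77.
Compare {W1, W3, W5, W6}: total 79.
No size-4 selection does better; minimum is 76.

76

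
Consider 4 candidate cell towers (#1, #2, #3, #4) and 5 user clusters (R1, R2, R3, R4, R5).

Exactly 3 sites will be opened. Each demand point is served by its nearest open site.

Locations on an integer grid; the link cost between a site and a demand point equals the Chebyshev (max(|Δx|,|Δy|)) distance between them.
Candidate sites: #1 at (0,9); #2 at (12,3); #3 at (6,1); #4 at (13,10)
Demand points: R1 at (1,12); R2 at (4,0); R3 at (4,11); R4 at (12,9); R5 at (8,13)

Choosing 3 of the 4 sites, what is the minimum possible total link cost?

15

Open {#1, #3, #4}.
  R1→#1 3, R2→#3 2, R3→#1 4, R4→#4 1, R5→#4 5  ⇒ total 15.
Compare {#1, #2, #4}: total 21.
Compare {#1, #2, #3}: total 23.
No size-3 selection does better; minimum is 15.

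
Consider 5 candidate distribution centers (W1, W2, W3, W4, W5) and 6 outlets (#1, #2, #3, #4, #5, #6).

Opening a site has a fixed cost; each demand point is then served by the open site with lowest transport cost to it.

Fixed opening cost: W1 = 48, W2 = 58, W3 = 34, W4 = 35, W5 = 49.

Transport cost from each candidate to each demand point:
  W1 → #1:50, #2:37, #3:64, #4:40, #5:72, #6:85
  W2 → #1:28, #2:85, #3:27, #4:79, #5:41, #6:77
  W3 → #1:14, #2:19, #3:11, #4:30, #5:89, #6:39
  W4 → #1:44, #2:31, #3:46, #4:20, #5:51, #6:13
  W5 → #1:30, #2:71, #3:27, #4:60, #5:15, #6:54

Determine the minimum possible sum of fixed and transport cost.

197

Open {W3, W4}: assign each demand point to its cheapest open site.
  #1→W3 14, #2→W3 19, #3→W3 11, #4→W4 20, #5→W4 51, #6→W4 13
  transport cost 128, fixed 69 → total 197.
Compare {W3, W4, W5}: transport cost 92 + fixed 118 = 210.
Compare {W3, W5}: transport cost 128 + fixed 83 = 211.
Compare {W4, W5}: transport cost 136 + fixed 84 = 220.
All other subsets cost ≥ 210. Minimum total cost: 197.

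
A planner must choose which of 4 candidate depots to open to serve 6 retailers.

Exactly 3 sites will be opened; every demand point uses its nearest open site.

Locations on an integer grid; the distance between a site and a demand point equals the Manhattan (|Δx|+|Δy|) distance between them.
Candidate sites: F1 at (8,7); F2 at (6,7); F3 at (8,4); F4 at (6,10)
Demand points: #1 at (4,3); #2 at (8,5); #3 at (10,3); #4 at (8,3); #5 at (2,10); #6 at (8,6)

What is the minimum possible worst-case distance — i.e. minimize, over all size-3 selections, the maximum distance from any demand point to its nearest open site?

5

Open {F1, F3, F4}.
  Farthest demand point is #1 at distance 5 (to F3); all others are ≤ 5.
With {F2, F3, F4} the worst case is 5.
With {F1, F2, F4} the worst case is 6.
No size-3 selection achieves below 5.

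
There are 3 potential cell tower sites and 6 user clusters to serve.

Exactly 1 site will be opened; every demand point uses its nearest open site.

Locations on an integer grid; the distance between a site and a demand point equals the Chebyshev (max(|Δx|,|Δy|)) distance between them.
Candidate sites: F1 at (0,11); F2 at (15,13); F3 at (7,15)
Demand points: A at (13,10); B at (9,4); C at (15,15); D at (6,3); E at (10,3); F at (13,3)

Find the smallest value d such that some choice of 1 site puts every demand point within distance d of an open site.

Open {F2}.
  Farthest demand point is D at distance 10 (to F2); all others are ≤ 10.
With {F3} the worst case is 12.
With {F1} the worst case is 15.
No size-1 selection achieves below 10.

10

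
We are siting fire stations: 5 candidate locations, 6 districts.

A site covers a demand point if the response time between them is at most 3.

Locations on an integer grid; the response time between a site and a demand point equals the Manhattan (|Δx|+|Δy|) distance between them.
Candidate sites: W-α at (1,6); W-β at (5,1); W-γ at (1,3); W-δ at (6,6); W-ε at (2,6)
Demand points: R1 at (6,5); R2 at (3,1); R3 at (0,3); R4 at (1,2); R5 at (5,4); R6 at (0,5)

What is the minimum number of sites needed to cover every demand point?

Coverage sets (demand points within 3 of each site):
  W-α: {R6}
  W-β: {R2, R5}
  W-γ: {R3, R4, R6}
  W-δ: {R1, R5}
  W-ε: {R6}
No 2 sites suffice: every size-2 union leaves at least one demand point uncovered.
But {W-β, W-γ, W-δ} covers everything, so the minimum is 3.

3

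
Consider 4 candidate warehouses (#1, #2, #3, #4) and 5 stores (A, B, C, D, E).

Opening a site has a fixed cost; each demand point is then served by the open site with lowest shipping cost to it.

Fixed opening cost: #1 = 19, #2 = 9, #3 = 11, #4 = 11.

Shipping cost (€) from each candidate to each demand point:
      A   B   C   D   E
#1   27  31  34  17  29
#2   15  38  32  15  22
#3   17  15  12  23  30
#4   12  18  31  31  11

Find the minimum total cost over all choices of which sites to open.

Open {#3, #4}: assign each demand point to its cheapest open site.
  A→#4 12, B→#3 15, C→#3 12, D→#3 23, E→#4 11
  shipping cost 73, fixed 22 → total 95.
Compare {#2, #3, #4}: shipping cost 65 + fixed 31 = 96.
Compare {#2, #3}: shipping cost 79 + fixed 20 = 99.
Compare {#2, #4}: shipping cost 87 + fixed 20 = 107.
All other subsets cost ≥ 96. Minimum total cost: 95.

95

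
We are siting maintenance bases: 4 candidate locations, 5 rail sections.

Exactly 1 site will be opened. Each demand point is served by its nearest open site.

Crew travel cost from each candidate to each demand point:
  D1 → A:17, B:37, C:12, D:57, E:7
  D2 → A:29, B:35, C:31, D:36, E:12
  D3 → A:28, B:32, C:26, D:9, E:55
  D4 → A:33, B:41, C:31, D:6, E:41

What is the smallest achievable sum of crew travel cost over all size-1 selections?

130

Open {D1}.
  A→D1 17, B→D1 37, C→D1 12, D→D1 57, E→D1 7  ⇒ total 130.
Compare {D2}: total 143.
Compare {D3}: total 150.
No size-1 selection does better; minimum is 130.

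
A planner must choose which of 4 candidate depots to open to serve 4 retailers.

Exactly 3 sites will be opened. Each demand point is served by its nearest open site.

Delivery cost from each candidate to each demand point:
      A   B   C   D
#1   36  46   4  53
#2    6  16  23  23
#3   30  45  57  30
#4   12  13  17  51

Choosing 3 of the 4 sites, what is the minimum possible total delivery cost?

46

Open {#1, #2, #4}.
  A→#2 6, B→#4 13, C→#1 4, D→#2 23  ⇒ total 46.
Compare {#1, #2, #3}: total 49.
Compare {#1, #3, #4}: total 59.
No size-3 selection does better; minimum is 46.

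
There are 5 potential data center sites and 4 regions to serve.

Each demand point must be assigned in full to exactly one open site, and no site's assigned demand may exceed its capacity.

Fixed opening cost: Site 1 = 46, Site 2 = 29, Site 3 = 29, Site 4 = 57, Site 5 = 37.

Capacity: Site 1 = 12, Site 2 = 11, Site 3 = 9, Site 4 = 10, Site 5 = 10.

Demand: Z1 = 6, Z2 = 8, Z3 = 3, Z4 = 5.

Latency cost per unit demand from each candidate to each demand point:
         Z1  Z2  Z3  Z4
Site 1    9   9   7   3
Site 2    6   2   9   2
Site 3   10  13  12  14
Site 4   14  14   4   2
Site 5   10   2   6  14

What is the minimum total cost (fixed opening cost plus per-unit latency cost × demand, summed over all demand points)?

187

Open {Site 1, Site 2}; cheapest assignment that respects the capacities:
  Site 1 (cap 12, load 11): Z1, Z4 — cost 6×9 + 5×3 = 69
  Site 2 (cap 11, load 11): Z2, Z3 — cost 8×2 + 3×9 = 43
  Shipping 112, fixed 75 → total 187.
  Any other capacity-feasible assignment to {Site 1, Site 2} ships for at least 112.
Compare {Site 2, Site 3, Site 5}: its best feasible assignment gives total 193.
Compare {Site 1, Site 2, Site 5}: its best feasible assignment gives total 195.
Every other set of open sites that can feasibly serve all demand totals ≥ 193 even under its best assignment. Minimum: 187.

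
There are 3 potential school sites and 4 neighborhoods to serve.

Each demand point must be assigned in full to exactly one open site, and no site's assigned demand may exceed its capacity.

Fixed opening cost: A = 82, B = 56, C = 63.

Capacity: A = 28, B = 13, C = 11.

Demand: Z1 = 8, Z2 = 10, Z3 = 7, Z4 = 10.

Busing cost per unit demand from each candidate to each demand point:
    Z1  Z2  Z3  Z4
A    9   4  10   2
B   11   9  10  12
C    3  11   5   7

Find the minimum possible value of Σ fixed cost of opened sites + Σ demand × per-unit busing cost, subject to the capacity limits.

299

Open {A, C}; cheapest assignment that respects the capacities:
  A (cap 28, load 27): Z2, Z3, Z4 — cost 10×4 + 7×10 + 10×2 = 130
  C (cap 11, load 8): Z1 — cost 8×3 = 24
  Shipping 154, fixed 145 → total 299.
  Any other capacity-feasible assignment to {A, C} ships for at least 154.
Compare {A, B}: its best feasible assignment gives total 340.
Compare {A, B, C}: its best feasible assignment gives total 355.
Every other set of open sites that can feasibly serve all demand totals ≥ 340 even under its best assignment. Minimum: 299.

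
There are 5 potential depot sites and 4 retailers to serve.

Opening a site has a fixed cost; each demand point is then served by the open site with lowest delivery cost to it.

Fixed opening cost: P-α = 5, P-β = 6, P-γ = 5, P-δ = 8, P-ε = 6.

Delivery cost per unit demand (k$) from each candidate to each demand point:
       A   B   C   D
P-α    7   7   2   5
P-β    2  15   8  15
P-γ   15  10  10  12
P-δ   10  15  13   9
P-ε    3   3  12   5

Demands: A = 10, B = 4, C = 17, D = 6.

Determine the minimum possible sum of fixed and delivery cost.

Open {P-α, P-β, P-ε}: assign each demand point to its cheapest open site.
  A→P-β 10×2=20, B→P-ε 4×3=12, C→P-α 17×2=34, D→P-α 6×5=30
  delivery cost 96, fixed 17 → total 113.
Compare {P-α, P-ε}: delivery cost 106 + fixed 11 = 117.
Compare {P-α, P-β, P-γ, P-ε}: delivery cost 96 + fixed 22 = 118.
Compare {P-α, P-β, P-δ, P-ε}: delivery cost 96 + fixed 25 = 121.
All other subsets cost ≥ 117. Minimum total cost: 113.

113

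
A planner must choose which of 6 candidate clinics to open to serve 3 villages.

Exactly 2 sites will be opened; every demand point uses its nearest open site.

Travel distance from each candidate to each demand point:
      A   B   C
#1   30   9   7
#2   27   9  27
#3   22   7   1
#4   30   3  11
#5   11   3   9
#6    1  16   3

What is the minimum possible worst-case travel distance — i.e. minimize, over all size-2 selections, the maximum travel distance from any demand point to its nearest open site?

3

Open {#4, #6}.
  Farthest demand point is B at travel distance 3 (to #4); all others are ≤ 3.
With {#5, #6} the worst case is 3.
With {#3, #6} the worst case is 7.
No size-2 selection achieves below 3.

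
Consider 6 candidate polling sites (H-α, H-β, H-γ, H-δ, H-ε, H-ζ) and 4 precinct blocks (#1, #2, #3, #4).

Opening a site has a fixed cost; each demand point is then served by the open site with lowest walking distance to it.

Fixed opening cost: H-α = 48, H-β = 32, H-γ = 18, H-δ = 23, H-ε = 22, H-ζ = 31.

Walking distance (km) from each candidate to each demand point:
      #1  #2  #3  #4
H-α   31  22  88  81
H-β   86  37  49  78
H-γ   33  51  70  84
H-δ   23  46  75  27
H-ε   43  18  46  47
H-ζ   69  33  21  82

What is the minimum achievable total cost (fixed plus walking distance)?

158

Open {H-δ, H-ζ}: assign each demand point to its cheapest open site.
  #1→H-δ 23, #2→H-ζ 33, #3→H-ζ 21, #4→H-δ 27
  walking distance 104, fixed 54 → total 158.
Compare {H-δ, H-ε}: walking distance 114 + fixed 45 = 159.
Compare {H-δ, H-ε, H-ζ}: walking distance 89 + fixed 76 = 165.
Compare {H-ε}: walking distance 154 + fixed 22 = 176.
All other subsets cost ≥ 159. Minimum total cost: 158.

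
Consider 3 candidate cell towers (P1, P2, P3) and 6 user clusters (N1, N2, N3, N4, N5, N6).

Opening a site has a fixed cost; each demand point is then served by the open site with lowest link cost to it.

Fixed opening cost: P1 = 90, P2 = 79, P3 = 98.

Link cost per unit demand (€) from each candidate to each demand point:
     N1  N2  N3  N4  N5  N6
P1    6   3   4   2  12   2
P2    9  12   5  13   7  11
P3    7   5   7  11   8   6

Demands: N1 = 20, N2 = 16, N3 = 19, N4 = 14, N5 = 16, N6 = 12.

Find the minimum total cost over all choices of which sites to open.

Open {P1, P2}: assign each demand point to its cheapest open site.
  N1→P1 20×6=120, N2→P1 16×3=48, N3→P1 19×4=76, N4→P1 14×2=28, N5→P2 16×7=112, N6→P1 12×2=24
  link cost 408, fixed 169 → total 577.
Compare {P1}: link cost 488 + fixed 90 = 578.
Compare {P1, P3}: link cost 424 + fixed 188 = 612.
Compare {P1, P2, P3}: link cost 408 + fixed 267 = 675.
All other subsets cost ≥ 578. Minimum total cost: 577.

577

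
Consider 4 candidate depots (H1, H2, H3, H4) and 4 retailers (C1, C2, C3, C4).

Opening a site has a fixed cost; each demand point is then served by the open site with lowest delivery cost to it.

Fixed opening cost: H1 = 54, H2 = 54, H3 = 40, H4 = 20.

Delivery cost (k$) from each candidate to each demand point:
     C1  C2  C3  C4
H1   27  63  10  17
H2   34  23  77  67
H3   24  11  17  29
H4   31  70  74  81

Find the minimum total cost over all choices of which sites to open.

Open {H3}: assign each demand point to its cheapest open site.
  C1→H3 24, C2→H3 11, C3→H3 17, C4→H3 29
  delivery cost 81, fixed 40 → total 121.
Compare {H3, H4}: delivery cost 81 + fixed 60 = 141.
Compare {H1, H3}: delivery cost 62 + fixed 94 = 156.
Compare {H1}: delivery cost 117 + fixed 54 = 171.
All other subsets cost ≥ 141. Minimum total cost: 121.

121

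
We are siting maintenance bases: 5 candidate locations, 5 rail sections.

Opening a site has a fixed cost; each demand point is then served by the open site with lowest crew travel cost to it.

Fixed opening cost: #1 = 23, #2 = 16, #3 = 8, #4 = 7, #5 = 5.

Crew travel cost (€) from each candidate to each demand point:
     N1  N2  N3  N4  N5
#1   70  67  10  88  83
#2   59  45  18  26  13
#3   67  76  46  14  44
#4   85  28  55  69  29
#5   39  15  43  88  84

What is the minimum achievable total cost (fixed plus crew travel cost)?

Open {#2, #3, #5}: assign each demand point to its cheapest open site.
  N1→#5 39, N2→#5 15, N3→#2 18, N4→#3 14, N5→#2 13
  crew travel cost 99, fixed 29 → total 128.
Compare {#2, #5}: crew travel cost 111 + fixed 21 = 132.
Compare {#2, #3, #4, #5}: crew travel cost 99 + fixed 36 = 135.
Compare {#2, #4, #5}: crew travel cost 111 + fixed 28 = 139.
All other subsets cost ≥ 132. Minimum total cost: 128.

128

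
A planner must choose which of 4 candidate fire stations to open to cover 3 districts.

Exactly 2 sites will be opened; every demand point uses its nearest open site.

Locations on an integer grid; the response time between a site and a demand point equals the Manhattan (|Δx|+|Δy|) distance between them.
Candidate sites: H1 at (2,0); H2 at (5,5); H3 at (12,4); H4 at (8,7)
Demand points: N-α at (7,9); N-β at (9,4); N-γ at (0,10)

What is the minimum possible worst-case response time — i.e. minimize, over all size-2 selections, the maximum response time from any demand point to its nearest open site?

Open {H1, H2}.
  Farthest demand point is N-γ at response time 10 (to H2); all others are ≤ 10.
With {H2, H3} the worst case is 10.
With {H2, H4} the worst case is 10.
No size-2 selection achieves below 10.

10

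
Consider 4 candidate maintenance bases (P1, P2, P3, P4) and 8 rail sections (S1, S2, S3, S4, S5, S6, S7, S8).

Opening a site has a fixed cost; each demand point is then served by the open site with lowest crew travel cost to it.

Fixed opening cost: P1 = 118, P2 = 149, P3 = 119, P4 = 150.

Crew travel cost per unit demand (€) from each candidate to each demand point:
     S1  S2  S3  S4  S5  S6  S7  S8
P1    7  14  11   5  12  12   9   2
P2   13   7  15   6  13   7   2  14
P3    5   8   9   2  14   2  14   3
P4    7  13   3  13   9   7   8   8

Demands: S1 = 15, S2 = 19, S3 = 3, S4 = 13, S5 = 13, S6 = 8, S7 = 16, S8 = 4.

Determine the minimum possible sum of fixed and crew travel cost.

Open {P2, P3}: assign each demand point to its cheapest open site.
  S1→P3 15×5=75, S2→P2 19×7=133, S3→P3 3×9=27, S4→P3 13×2=26, S5→P2 13×13=169, S6→P3 8×2=16, S7→P2 16×2=32, S8→P3 4×3=12
  crew travel cost 490, fixed 268 → total 758.
Compare {P3, P4}: crew travel cost 535 + fixed 269 = 804.
Compare {P3}: crew travel cost 714 + fixed 119 = 833.
Compare {P2, P3, P4}: crew travel cost 420 + fixed 418 = 838.
All other subsets cost ≥ 804. Minimum total cost: 758.

758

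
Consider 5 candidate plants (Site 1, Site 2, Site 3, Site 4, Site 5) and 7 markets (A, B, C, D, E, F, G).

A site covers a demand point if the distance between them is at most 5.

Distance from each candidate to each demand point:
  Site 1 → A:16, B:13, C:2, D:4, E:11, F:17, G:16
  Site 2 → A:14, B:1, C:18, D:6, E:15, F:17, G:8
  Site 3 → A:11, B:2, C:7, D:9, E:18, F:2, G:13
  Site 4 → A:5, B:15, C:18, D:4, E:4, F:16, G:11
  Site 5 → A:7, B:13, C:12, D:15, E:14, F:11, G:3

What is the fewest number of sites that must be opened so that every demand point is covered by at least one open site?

4

Coverage sets (demand points within 5 of each site):
  Site 1: {C, D}
  Site 2: {B}
  Site 3: {B, F}
  Site 4: {A, D, E}
  Site 5: {G}
No 3 sites suffice: every size-3 union leaves at least one demand point uncovered.
But {Site 1, Site 3, Site 4, Site 5} covers everything, so the minimum is 4.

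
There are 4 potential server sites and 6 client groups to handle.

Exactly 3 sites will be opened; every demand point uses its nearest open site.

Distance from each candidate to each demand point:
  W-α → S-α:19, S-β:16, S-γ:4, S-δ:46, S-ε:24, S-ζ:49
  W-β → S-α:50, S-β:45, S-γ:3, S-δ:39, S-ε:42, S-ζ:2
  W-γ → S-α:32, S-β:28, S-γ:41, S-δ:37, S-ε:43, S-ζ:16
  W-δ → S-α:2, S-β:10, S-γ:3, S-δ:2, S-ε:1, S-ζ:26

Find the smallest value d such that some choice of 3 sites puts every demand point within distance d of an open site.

Open {W-α, W-β, W-δ}.
  Farthest demand point is S-β at distance 10 (to W-δ); all others are ≤ 10.
With {W-β, W-γ, W-δ} the worst case is 10.
With {W-α, W-γ, W-δ} the worst case is 16.
No size-3 selection achieves below 10.

10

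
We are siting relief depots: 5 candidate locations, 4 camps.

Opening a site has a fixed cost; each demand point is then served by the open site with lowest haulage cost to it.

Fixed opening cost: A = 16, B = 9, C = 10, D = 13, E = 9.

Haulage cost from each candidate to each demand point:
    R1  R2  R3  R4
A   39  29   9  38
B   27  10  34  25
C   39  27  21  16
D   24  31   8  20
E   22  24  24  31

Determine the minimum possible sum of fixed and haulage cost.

84

Open {B, D}: assign each demand point to its cheapest open site.
  R1→D 24, R2→B 10, R3→D 8, R4→D 20
  haulage cost 62, fixed 22 → total 84.
Compare {B, C, D}: haulage cost 58 + fixed 32 = 90.
Compare {B, D, E}: haulage cost 60 + fixed 31 = 91.
Compare {B, C}: haulage cost 74 + fixed 19 = 93.
All other subsets cost ≥ 90. Minimum total cost: 84.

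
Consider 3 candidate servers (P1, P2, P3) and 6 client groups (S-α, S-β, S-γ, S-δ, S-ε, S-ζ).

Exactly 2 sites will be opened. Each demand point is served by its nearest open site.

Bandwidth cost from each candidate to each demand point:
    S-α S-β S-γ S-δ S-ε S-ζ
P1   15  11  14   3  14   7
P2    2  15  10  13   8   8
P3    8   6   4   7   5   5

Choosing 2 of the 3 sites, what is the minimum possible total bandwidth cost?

Open {P2, P3}.
  S-α→P2 2, S-β→P3 6, S-γ→P3 4, S-δ→P3 7, S-ε→P3 5, S-ζ→P3 5  ⇒ total 29.
Compare {P1, P3}: total 31.
Compare {P1, P2}: total 41.

29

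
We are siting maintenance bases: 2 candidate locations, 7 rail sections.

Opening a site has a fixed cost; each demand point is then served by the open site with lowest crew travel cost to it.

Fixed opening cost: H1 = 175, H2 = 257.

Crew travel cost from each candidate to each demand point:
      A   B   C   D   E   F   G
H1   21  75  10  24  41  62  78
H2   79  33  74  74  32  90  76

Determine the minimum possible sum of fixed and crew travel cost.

486

Open {H1}: assign each demand point to its cheapest open site.
  A→H1 21, B→H1 75, C→H1 10, D→H1 24, E→H1 41, F→H1 62, G→H1 78
  crew travel cost 311, fixed 175 → total 486.
Compare {H1, H2}: crew travel cost 258 + fixed 432 = 690.
Compare {H2}: crew travel cost 458 + fixed 257 = 715.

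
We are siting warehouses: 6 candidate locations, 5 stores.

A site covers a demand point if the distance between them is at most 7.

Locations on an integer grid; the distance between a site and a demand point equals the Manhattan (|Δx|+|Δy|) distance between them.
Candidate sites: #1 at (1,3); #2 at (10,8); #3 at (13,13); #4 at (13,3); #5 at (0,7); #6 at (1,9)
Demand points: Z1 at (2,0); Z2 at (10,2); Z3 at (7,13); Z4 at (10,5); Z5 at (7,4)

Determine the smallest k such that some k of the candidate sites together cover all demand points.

Coverage sets (demand points within 7 of each site):
  #1: {Z1, Z5}
  #2: {Z2, Z4, Z5}
  #3: {Z3}
  #4: {Z2, Z4, Z5}
  #5: {}
  #6: {}
No 2 sites suffice: every size-2 union leaves at least one demand point uncovered.
But {#1, #2, #3} covers everything, so the minimum is 3.

3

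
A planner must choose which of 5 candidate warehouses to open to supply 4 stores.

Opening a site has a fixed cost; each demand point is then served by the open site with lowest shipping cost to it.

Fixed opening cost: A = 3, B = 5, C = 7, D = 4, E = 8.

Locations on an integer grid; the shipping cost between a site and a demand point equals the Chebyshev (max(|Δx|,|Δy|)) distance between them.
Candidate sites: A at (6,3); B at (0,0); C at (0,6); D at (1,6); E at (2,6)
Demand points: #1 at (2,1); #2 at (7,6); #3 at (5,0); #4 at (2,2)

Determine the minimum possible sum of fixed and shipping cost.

17

Open {A}: assign each demand point to its cheapest open site.
  #1→A 4, #2→A 3, #3→A 3, #4→A 4
  shipping cost 14, fixed 3 → total 17.
Compare {A, B}: shipping cost 10 + fixed 8 = 18.
Compare {B}: shipping cost 16 + fixed 5 = 21.
Compare {A, D}: shipping cost 14 + fixed 7 = 21.
All other subsets cost ≥ 18. Minimum total cost: 17.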